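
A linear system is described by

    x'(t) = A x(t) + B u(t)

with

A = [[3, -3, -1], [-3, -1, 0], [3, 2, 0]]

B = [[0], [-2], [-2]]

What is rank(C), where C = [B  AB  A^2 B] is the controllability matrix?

AB = [[8], [2], [-4]]
A^2B = [[22], [-26], [28]]
Controllability matrix C = [B  AB  A^2B] = [[0, 8, 22], [-2, 2, -26], [-2, -4, 28]]
det(C) = 0·(2·28 - (-26)·(-4)) - 8·((-2)·28 - (-26)·(-2)) + 22·((-2)·(-4) - 2·(-2)) = 0·(-48) - 8·(-108) + 22·12 = 1128 ≠ 0, so rank(C) = 3.
rank(C) = 3 = n, so the pair (A, B) is completely controllable.

3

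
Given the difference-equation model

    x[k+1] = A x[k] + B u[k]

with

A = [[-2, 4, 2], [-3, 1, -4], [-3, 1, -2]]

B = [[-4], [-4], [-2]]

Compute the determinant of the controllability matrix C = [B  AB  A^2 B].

-4640

AB = [[-12], [16], [12]]
A^2B = [[112], [4], [28]]
Controllability matrix C = [B  AB  A^2B] = [[-4, -12, 112], [-4, 16, 4], [-2, 12, 28]]
Expanding along the first row, det(C) = (-4)·(16·28 - 4·12) - (-12)·((-4)·28 - 4·(-2)) + 112·((-4)·12 - 16·(-2)) = (-4)·400 - (-12)·(-104) + 112·(-16) = -4640
Since det(C) ≠ 0, rank(C) = 3 and the system is completely controllable.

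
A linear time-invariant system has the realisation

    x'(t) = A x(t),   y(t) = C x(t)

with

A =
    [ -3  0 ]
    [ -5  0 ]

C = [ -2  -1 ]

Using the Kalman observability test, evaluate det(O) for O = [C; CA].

11

CA = [[11, 0]]
Observability matrix O = [C; CA] = [[-2, -1], [11, 0]]
det(O) = (-2)·0 - (-1)·11 = 0 - (-11) = 11
Since det(O) ≠ 0, rank(O) = 2 and the system is completely observable.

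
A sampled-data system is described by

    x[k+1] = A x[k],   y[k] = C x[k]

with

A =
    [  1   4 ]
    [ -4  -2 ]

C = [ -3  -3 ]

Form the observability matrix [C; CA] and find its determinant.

45

CA = [[9, -6]]
Observability matrix O = [C; CA] = [[-3, -3], [9, -6]]
det(O) = (-3)·(-6) - (-3)·9 = 18 - (-27) = 45
Since det(O) ≠ 0, rank(O) = 2 and the system is completely observable.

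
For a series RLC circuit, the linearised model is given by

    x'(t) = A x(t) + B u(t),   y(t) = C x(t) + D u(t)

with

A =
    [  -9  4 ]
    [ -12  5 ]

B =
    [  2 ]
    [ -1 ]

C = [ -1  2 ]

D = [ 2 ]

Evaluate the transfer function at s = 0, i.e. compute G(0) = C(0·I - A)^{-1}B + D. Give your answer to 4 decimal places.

-15.3333

G(0) = C(-A)^{-1}B + D = -C A^{-1} B + D.
det A = 3, so A^{-1} = (1/3)·adj(A) = [[5/3, -4/3], [4, -3]]
A^{-1} B = [14/3, 11]^T
C A^{-1} B = 52/3
G(0) = D - C A^{-1} B = 2 - (52/3) = -46/3 ≈ -15.3333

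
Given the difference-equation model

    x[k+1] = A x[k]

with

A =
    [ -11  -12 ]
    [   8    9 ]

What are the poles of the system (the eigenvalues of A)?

det(zI - A) = z^2 - (tr A)z + det A, with tr A = (-11) + 9 = -2 and det A = (-11)·9 - (-12)·8 = -99 - (-96) = -3.
So p(z) = det(zI - A) = z^2 + 2z - 3.
Factor z^2 + 2z - 3: two numbers with sum -2 and product -3 are 1 and -3, so z^2 + 2z - 3 = (z - 1)(z + 3).
Hence p(z) = (z - 1) (z + 3), with roots -3, 1.

-3, 1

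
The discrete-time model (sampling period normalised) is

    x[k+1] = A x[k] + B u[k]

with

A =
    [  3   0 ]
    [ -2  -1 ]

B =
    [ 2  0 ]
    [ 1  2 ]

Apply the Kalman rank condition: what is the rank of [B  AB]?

2

AB = [[6, 0], [-5, -2]]
Controllability matrix C = [B  AB] = [[2, 0, 6, 0], [1, 2, -5, -2]]
Take the 2×2 submatrix of C formed by columns 1, 2: [[2, 0], [1, 2]]. Its determinant is 2·2 - 0·1 = 4 - 0 = 4 ≠ 0.
So rank(C) ≥ 2; since C has 2 rows, rank(C) = 2.
rank(C) = 2 = n, so the pair (A, B) is completely controllable.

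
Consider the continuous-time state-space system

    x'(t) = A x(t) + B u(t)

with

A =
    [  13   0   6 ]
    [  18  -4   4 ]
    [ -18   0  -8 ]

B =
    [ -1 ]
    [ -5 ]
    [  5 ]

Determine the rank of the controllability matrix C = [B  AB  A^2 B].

2

AB = [[17], [22], [-22]]
A^2B = [[89], [130], [-130]]
Controllability matrix C = [B  AB  A^2B] = [[-1, 17, 89], [-5, 22, 130], [5, -22, -130]]
The rows r1, r2, r3 of C are linearly dependent: r2 + r3 = 0 (check each entry), so rank(C) ≤ 2.
The 2×2 minor from rows 1, 2, columns 1, 2 is (-1)·22 - 17·(-5) = -22 - (-85) = 63 ≠ 0, so rank(C) = 2.
rank(C) = 2 < n = 3, so the pair (A, B) is not completely controllable.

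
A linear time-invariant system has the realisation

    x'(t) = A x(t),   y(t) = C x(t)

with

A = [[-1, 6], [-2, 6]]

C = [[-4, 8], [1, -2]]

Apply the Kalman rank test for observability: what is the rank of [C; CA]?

CA = [[-12, 24], [3, -6]]
Observability matrix O = [C; CA] = [[-4, 8], [1, -2], [-12, 24], [3, -6]]
Every row of O is a scalar multiple of row 1 = [-4, 8] (multipliers 1, -1/4, 3, -3/4), so the rows span a one-dimensional space.
O ≠ 0, hence rank(O) = 1.
rank(O) = 1 < n = 2, so the pair (A, C) is not completely observable.

1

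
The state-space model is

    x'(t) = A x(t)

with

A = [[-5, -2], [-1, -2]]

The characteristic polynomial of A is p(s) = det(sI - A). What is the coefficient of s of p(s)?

For a 2×2 matrix, det(sI - A) = s^2 - (tr A)s + det A.
tr A = -7, det A = 8.
So p(s) = s^2 + 7s + 8.
The coefficient of s is 7.

7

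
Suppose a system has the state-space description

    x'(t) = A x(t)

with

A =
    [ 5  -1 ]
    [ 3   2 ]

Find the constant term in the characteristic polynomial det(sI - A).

For a 2×2 matrix, det(sI - A) = s^2 - (tr A)s + det A.
tr A = 7, det A = 13.
So p(s) = s^2 - 7s + 13.
The constant term is 13.

13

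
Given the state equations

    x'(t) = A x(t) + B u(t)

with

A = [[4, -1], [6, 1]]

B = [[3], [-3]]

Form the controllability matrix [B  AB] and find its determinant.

AB = [[15], [15]]
Controllability matrix C = [B  AB] = [[3, 15], [-3, 15]]
det(C) = 3·15 - 15·(-3) = 45 - (-45) = 90
Since det(C) ≠ 0, rank(C) = 2 and the system is completely controllable.

90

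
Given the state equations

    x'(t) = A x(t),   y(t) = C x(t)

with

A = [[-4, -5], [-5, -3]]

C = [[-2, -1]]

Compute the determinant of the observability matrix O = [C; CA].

CA = [[13, 13]]
Observability matrix O = [C; CA] = [[-2, -1], [13, 13]]
det(O) = (-2)·13 - (-1)·13 = -26 - (-13) = -13
Since det(O) ≠ 0, rank(O) = 2 and the system is completely observable.

-13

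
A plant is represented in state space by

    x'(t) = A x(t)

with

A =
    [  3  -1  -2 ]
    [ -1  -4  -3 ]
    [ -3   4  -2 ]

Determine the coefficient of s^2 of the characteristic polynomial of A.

Expand det(sI - A) for the 3×3 matrix.
p(s) = s^3 + 3s^2 - 5s - 85.
(Check: constant term = det(-A) = (-1)^3 det A = -85; coefficient of s^2 = -tr A = 3.)
The coefficient of s^2 is 3.

3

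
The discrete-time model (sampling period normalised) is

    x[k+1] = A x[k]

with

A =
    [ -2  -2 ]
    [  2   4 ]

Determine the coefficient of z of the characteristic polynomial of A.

-2

For a 2×2 matrix, det(zI - A) = z^2 - (tr A)z + det A.
tr A = 2, det A = -4.
So p(z) = z^2 - 2z - 4.
The coefficient of z is -2.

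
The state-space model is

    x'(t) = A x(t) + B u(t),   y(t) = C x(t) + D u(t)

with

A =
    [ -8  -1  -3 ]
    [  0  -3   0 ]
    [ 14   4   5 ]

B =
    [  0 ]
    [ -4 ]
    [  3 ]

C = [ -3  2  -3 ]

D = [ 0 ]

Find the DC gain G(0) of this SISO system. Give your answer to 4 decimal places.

-3.1667

G(0) = C(-A)^{-1}B + D = -C A^{-1} B + D.
det A = -6, so A^{-1} = (1/-6)·adj(A) = [[5/2, 7/6, 3/2], [0, -1/3, 0], [-7, -3, -4]]
A^{-1} B = [-1/6, 4/3, 0]^T
C A^{-1} B = 19/6
G(0) = D - C A^{-1} B = 0 - (19/6) = -19/6 ≈ -3.1667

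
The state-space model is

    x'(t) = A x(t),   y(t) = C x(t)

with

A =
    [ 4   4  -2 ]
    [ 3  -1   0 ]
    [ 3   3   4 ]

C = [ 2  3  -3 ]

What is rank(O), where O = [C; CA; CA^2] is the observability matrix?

3

CA = [[8, -4, -16]]
CA^2 = [[-28, -12, -80]]
Observability matrix O = [C; CA; CA^2] = [[2, 3, -3], [8, -4, -16], [-28, -12, -80]]
det(O) = 2·((-4)·(-80) - (-16)·(-12)) - 3·(8·(-80) - (-16)·(-28)) + (-3)·(8·(-12) - (-4)·(-28)) = 2·128 - 3·(-1088) + (-3)·(-208) = 4144 ≠ 0, so rank(O) = 3.
rank(O) = 3 = n, so the pair (A, C) is completely observable.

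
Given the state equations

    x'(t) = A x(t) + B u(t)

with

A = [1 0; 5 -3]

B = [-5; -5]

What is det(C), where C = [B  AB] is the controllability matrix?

25

AB = [[-5], [-10]]
Controllability matrix C = [B  AB] = [[-5, -5], [-5, -10]]
det(C) = (-5)·(-10) - (-5)·(-5) = 50 - 25 = 25
Since det(C) ≠ 0, rank(C) = 2 and the system is completely controllable.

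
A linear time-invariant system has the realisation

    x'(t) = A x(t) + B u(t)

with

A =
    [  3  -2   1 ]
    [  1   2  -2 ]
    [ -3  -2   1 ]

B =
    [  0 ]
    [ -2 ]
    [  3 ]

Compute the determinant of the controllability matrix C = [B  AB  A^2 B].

285

AB = [[7], [-10], [7]]
A^2B = [[48], [-27], [6]]
Controllability matrix C = [B  AB  A^2B] = [[0, 7, 48], [-2, -10, -27], [3, 7, 6]]
Expanding along the first row, det(C) = 0·((-10)·6 - (-27)·7) - 7·((-2)·6 - (-27)·3) + 48·((-2)·7 - (-10)·3) = 0·129 - 7·69 + 48·16 = 285
Since det(C) ≠ 0, rank(C) = 3 and the system is completely controllable.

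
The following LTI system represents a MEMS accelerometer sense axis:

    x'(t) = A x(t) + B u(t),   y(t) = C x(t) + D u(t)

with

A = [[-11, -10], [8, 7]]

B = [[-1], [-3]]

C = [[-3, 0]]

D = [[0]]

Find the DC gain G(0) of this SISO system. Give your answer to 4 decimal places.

G(0) = C(-A)^{-1}B + D = -C A^{-1} B + D.
det A = 3, so A^{-1} = (1/3)·adj(A) = [[7/3, 10/3], [-8/3, -11/3]]
A^{-1} B = [-37/3, 41/3]^T
C A^{-1} B = 37
G(0) = D - C A^{-1} B = 0 - (37) = -37

-37.0000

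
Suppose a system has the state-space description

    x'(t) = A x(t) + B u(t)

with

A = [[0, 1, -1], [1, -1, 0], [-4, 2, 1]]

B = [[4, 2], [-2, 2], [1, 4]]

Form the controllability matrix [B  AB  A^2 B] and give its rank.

3

AB = [[-3, -2], [6, 0], [-19, 0]]
A^2B = [[25, 0], [-9, -2], [5, 8]]
Controllability matrix C = [B  AB  A^2B] = [[4, 2, -3, -2, 25, 0], [-2, 2, 6, 0, -9, -2], [1, 4, -19, 0, 5, 8]]
Take the 3×3 submatrix of C formed by columns 1, 2, 3: [[4, 2, -3], [-2, 2, 6], [1, 4, -19]]. Its determinant is 4·(2·(-19) - 6·4) - 2·((-2)·(-19) - 6·1) + (-3)·((-2)·4 - 2·1) = 4·(-62) - 2·32 + (-3)·(-10) = -282 ≠ 0.
So rank(C) ≥ 3; since C has 3 rows, rank(C) = 3.
rank(C) = 3 = n, so the pair (A, B) is completely controllable.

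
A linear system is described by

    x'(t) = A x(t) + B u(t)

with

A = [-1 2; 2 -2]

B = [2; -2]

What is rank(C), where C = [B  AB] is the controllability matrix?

AB = [[-6], [8]]
Controllability matrix C = [B  AB] = [[2, -6], [-2, 8]]
det(C) = 2·8 - (-6)·(-2) = 16 - 12 = 4 ≠ 0, so rank(C) = 2.
rank(C) = 2 = n, so the pair (A, B) is completely controllable.

2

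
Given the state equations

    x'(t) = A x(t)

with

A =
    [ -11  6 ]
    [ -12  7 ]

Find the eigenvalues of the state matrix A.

det(sI - A) = s^2 - (tr A)s + det A, with tr A = (-11) + 7 = -4 and det A = (-11)·7 - 6·(-12) = -77 - (-72) = -5.
So p(s) = det(sI - A) = s^2 + 4s - 5.
Factor s^2 + 4s - 5: two numbers with sum -4 and product -5 are 1 and -5, so s^2 + 4s - 5 = (s - 1)(s + 5).
Hence p(s) = (s - 1) (s + 5), with roots -5, 1.
At least one eigenvalue has non-negative real part, so the system is not asymptotically stable.

-5, 1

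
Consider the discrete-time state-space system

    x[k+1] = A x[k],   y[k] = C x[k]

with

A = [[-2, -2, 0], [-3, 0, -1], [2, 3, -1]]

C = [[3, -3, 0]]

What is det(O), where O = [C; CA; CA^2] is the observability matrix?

CA = [[3, -6, 3]]
CA^2 = [[18, 3, 3]]
Observability matrix O = [C; CA; CA^2] = [[3, -3, 0], [3, -6, 3], [18, 3, 3]]
Expanding along the first row, det(O) = 3·((-6)·3 - 3·3) - (-3)·(3·3 - 3·18) + 0·(3·3 - (-6)·18) = 3·(-27) - (-3)·(-45) + 0·117 = -216
Since det(O) ≠ 0, rank(O) = 3 and the system is completely observable.

-216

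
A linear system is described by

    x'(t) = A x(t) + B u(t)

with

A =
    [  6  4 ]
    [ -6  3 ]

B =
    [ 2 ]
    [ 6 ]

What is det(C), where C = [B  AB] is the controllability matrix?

AB = [[36], [6]]
Controllability matrix C = [B  AB] = [[2, 36], [6, 6]]
det(C) = 2·6 - 36·6 = 12 - 216 = -204
Since det(C) ≠ 0, rank(C) = 2 and the system is completely controllable.

-204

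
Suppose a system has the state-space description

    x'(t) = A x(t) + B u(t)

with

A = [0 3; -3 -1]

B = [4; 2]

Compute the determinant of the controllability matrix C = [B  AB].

AB = [[6], [-14]]
Controllability matrix C = [B  AB] = [[4, 6], [2, -14]]
det(C) = 4·(-14) - 6·2 = -56 - 12 = -68
Since det(C) ≠ 0, rank(C) = 2 and the system is completely controllable.

-68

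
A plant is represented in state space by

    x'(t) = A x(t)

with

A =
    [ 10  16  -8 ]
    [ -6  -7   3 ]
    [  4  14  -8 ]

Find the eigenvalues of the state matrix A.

det(sI - A) = s^3 - (tr A)s^2 + (M11 + M22 + M33)s - det A, where Mii is the 2×2 principal minor of A obtained by deleting row i and column i.
tr A = 10 + (-7) + (-8) = -5; M11 = (-7)·(-8) - 3·14 = 56 - 42 = 14; M22 = 10·(-8) - (-8)·4 = -80 - (-32) = -48; M33 = 10·(-7) - 16·(-6) = -70 - (-96) = 26; sum of minors = -8.
det A = 10·((-7)·(-8) - 3·14) - 16·((-6)·(-8) - 3·4) + (-8)·((-6)·14 - (-7)·4) = 10·14 - 16·36 + (-8)·(-56) = 12.
So p(s) = det(sI - A) = s^3 + 5s^2 - 8s - 12.
Rational-root test: any integer root divides -12. Testing small divisors, s = -1 works: p(-1) = -1 + 5 + 8 + (-12) = 0, so (s + 1) is a factor.
Dividing, p(s) = (s + 1)(s^2 + 4s - 12).
Factor s^2 + 4s - 12: two numbers with sum -4 and product -12 are 2 and -6, so s^2 + 4s - 12 = (s - 2)(s + 6).
Hence p(s) = (s - 2) (s + 1) (s + 6), with roots -6, -1, 2.
At least one eigenvalue has non-negative real part, so the system is not asymptotically stable.

-6, -1, 2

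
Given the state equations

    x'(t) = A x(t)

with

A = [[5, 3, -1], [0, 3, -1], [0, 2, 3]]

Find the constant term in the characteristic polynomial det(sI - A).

-55

Expand det(sI - A) for the 3×3 matrix.
p(s) = s^3 - 11s^2 + 41s - 55.
(Check: constant term = det(-A) = (-1)^3 det A = -55; coefficient of s^2 = -tr A = -11.)
The constant term is -55.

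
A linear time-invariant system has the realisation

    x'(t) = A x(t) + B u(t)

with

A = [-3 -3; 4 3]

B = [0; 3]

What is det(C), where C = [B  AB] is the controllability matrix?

AB = [[-9], [9]]
Controllability matrix C = [B  AB] = [[0, -9], [3, 9]]
det(C) = 0·9 - (-9)·3 = 0 - (-27) = 27
Since det(C) ≠ 0, rank(C) = 2 and the system is completely controllable.

27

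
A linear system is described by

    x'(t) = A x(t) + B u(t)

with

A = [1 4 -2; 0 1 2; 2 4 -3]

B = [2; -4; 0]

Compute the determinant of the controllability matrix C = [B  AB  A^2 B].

-448

AB = [[-14], [-4], [-12]]
A^2B = [[-6], [-28], [-8]]
Controllability matrix C = [B  AB  A^2B] = [[2, -14, -6], [-4, -4, -28], [0, -12, -8]]
Expanding along the first row, det(C) = 2·((-4)·(-8) - (-28)·(-12)) - (-14)·((-4)·(-8) - (-28)·0) + (-6)·((-4)·(-12) - (-4)·0) = 2·(-304) - (-14)·32 + (-6)·48 = -448
Since det(C) ≠ 0, rank(C) = 3 and the system is completely controllable.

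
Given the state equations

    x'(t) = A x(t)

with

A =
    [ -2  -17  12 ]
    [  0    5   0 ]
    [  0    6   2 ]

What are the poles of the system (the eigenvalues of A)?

-2, 2, 5

det(sI - A) = s^3 - (tr A)s^2 + (M11 + M22 + M33)s - det A, where Mii is the 2×2 principal minor of A obtained by deleting row i and column i.
tr A = (-2) + 5 + 2 = 5; M11 = 5·2 - 0·6 = 10 - 0 = 10; M22 = (-2)·2 - 12·0 = -4 - 0 = -4; M33 = (-2)·5 - (-17)·0 = -10 - 0 = -10; sum of minors = -4.
det A = (-2)·(5·2 - 0·6) - (-17)·(0·2 - 0·0) + 12·(0·6 - 5·0) = (-2)·10 - (-17)·0 + 12·0 = -20.
So p(s) = det(sI - A) = s^3 - 5s^2 - 4s + 20.
Rational-root test: any integer root divides 20. Testing small divisors, s = -2 works: p(-2) = -8 + (-20) + 8 + 20 = 0, so (s + 2) is a factor.
Dividing, p(s) = (s + 2)(s^2 - 7s + 10).
Factor s^2 - 7s + 10: two numbers with sum 7 and product 10 are 5 and 2, so s^2 - 7s + 10 = (s - 5)(s - 2).
Hence p(s) = (s - 5) (s - 2) (s + 2), with roots -2, 2, 5.
At least one eigenvalue has non-negative real part, so the system is not asymptotically stable.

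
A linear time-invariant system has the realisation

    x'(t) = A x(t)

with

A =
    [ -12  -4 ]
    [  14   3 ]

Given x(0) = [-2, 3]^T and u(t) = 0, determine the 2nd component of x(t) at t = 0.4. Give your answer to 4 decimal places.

det(sI - A) = s^2 - (tr A)s + det A, with tr A = (-12) + 3 = -9 and det A = (-12)·3 - (-4)·14 = -36 - (-56) = 20.
So p(s) = det(sI - A) = s^2 + 9s + 20.
Factor s^2 + 9s + 20: two numbers with sum -9 and product 20 are -4 and -5, so s^2 + 9s + 20 = (s + 4)(s + 5).
Hence p(s) = (s + 4) (s + 5), with roots -5, -4.
The eigenvalues -5, -4 are distinct and real, so A is diagonalisable and x(t) = e^{At} x(0) = V diag(e^{λ_i t}) V^{-1} x(0), where the columns of V are the eigenvectors.
λ = -5: A - (-5)I = [[-7, -4], [14, 8]]. Row 1 gives (-7)·v1 + (-4)·v2 = 0, so take v_1 = [4, -7]^T.
λ = -4: A - (-4)I = [[-8, -4], [14, 7]]. Row 1 gives (-8)·v1 + (-4)·v2 = 0, so take v_2 = [-1, 2]^T.
V = [v_1 v_2] = [[4, -1], [-7, 2]] has det V = 1, so V^{-1} = adj(V)/det V = [[2, 1], [7, 4]].
Modal coordinates z(0) = V^{-1} x(0): 2·(-2) + 1·3 = -1; 7·(-2) + 4·3 = -2; so z(0) = [-1, -2]^T.
x_2(t) = Σ_i (v_i)_2 · z_i(0) · e^{λ_i t} (row 2 of V times the modal terms).
x_2(0.4) = (-7)·(-1)·e^{-5·0.4} + 2·(-2)·e^{-4·0.4} = 7·0.135335 + (-4)·0.201897 = 0.1398.

0.1398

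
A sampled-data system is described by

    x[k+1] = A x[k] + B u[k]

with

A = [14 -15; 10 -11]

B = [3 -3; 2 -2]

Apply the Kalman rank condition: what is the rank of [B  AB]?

AB = [[12, -12], [8, -8]]
Controllability matrix C = [B  AB] = [[3, -3, 12, -12], [2, -2, 8, -8]]
Every column of C is a scalar multiple of column 1 = [3, 2] (multipliers 1, -1, 4, -4), so the columns span a one-dimensional space.
C ≠ 0, hence rank(C) = 1.
rank(C) = 1 < n = 2, so the pair (A, B) is not completely controllable.

1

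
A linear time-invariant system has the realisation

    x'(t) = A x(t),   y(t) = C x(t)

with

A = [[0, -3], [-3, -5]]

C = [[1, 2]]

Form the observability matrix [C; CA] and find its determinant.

-1

CA = [[-6, -13]]
Observability matrix O = [C; CA] = [[1, 2], [-6, -13]]
det(O) = 1·(-13) - 2·(-6) = -13 - (-12) = -1
Since det(O) ≠ 0, rank(O) = 2 and the system is completely observable.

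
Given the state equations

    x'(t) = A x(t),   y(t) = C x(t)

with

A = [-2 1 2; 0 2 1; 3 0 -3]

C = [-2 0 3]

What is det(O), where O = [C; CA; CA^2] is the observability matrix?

CA = [[13, -2, -13]]
CA^2 = [[-65, 9, 63]]
Observability matrix O = [C; CA; CA^2] = [[-2, 0, 3], [13, -2, -13], [-65, 9, 63]]
Expanding along the first row, det(O) = (-2)·((-2)·63 - (-13)·9) - 0·(13·63 - (-13)·(-65)) + 3·(13·9 - (-2)·(-65)) = (-2)·(-9) - 0·(-26) + 3·(-13) = -21
Since det(O) ≠ 0, rank(O) = 3 and the system is completely observable.

-21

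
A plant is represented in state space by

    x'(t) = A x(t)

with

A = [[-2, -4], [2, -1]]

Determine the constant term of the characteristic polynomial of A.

For a 2×2 matrix, det(sI - A) = s^2 - (tr A)s + det A.
tr A = -3, det A = 10.
So p(s) = s^2 + 3s + 10.
The constant term is 10.

10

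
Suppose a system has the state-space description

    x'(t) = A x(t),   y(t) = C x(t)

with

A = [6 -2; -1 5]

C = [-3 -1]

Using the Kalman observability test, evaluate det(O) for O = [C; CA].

CA = [[-17, 1]]
Observability matrix O = [C; CA] = [[-3, -1], [-17, 1]]
det(O) = (-3)·1 - (-1)·(-17) = -3 - 17 = -20
Since det(O) ≠ 0, rank(O) = 2 and the system is completely observable.

-20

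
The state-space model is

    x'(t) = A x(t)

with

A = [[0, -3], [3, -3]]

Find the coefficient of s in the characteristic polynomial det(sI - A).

For a 2×2 matrix, det(sI - A) = s^2 - (tr A)s + det A.
tr A = -3, det A = 9.
So p(s) = s^2 + 3s + 9.
The coefficient of s is 3.

3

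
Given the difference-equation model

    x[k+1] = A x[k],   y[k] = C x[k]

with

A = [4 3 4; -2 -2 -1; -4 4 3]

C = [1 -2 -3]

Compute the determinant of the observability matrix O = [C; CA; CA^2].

CA = [[20, -5, -3]]
CA^2 = [[102, 58, 76]]
Observability matrix O = [C; CA; CA^2] = [[1, -2, -3], [20, -5, -3], [102, 58, 76]]
Expanding along the first row, det(O) = 1·((-5)·76 - (-3)·58) - (-2)·(20·76 - (-3)·102) + (-3)·(20·58 - (-5)·102) = 1·(-206) - (-2)·1826 + (-3)·1670 = -1564
Since det(O) ≠ 0, rank(O) = 3 and the system is completely observable.

-1564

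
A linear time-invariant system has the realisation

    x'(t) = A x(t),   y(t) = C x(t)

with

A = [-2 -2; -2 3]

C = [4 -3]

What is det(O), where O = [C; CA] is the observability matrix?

-74

CA = [[-2, -17]]
Observability matrix O = [C; CA] = [[4, -3], [-2, -17]]
det(O) = 4·(-17) - (-3)·(-2) = -68 - 6 = -74
Since det(O) ≠ 0, rank(O) = 2 and the system is completely observable.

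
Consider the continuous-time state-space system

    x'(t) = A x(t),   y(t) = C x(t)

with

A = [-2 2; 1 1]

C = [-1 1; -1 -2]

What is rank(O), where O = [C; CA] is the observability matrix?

CA = [[3, -1], [0, -4]]
Observability matrix O = [C; CA] = [[-1, 1], [-1, -2], [3, -1], [0, -4]]
Take the 2×2 submatrix of O formed by rows 1, 2: [[-1, 1], [-1, -2]]. Its determinant is (-1)·(-2) - 1·(-1) = 2 - (-1) = 3 ≠ 0.
So rank(O) ≥ 2; since O has 2 columns, rank(O) = 2.
rank(O) = 2 = n, so the pair (A, C) is completely observable.

2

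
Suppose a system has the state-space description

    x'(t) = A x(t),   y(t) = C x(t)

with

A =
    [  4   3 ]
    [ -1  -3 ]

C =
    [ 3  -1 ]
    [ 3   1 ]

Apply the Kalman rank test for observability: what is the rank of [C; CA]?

2

CA = [[13, 12], [11, 6]]
Observability matrix O = [C; CA] = [[3, -1], [3, 1], [13, 12], [11, 6]]
Take the 2×2 submatrix of O formed by rows 1, 2: [[3, -1], [3, 1]]. Its determinant is 3·1 - (-1)·3 = 3 - (-3) = 6 ≠ 0.
So rank(O) ≥ 2; since O has 2 columns, rank(O) = 2.
rank(O) = 2 = n, so the pair (A, C) is completely observable.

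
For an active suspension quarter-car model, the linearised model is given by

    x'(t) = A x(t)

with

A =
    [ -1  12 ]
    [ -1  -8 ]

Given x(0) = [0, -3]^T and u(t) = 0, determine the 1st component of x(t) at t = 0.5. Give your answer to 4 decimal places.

-1.9170

det(sI - A) = s^2 - (tr A)s + det A, with tr A = (-1) + (-8) = -9 and det A = (-1)·(-8) - 12·(-1) = 8 - (-12) = 20.
So p(s) = det(sI - A) = s^2 + 9s + 20.
Factor s^2 + 9s + 20: two numbers with sum -9 and product 20 are -4 and -5, so s^2 + 9s + 20 = (s + 4)(s + 5).
Hence p(s) = (s + 4) (s + 5), with roots -5, -4.
The eigenvalues -5, -4 are distinct and real, so A is diagonalisable and x(t) = e^{At} x(0) = V diag(e^{λ_i t}) V^{-1} x(0), where the columns of V are the eigenvectors.
λ = -5: A - (-5)I = [[4, 12], [-1, -3]]. Row 1 gives 4·v1 + 12·v2 = 0, so take v_1 = [3, -1]^T.
λ = -4: A - (-4)I = [[3, 12], [-1, -4]]. Row 1 gives 3·v1 + 12·v2 = 0, so take v_2 = [4, -1]^T.
V = [v_1 v_2] = [[3, 4], [-1, -1]] has det V = 1, so V^{-1} = adj(V)/det V = [[-1, -4], [1, 3]].
Modal coordinates z(0) = V^{-1} x(0): (-1)·0 + (-4)·(-3) = 12; 1·0 + 3·(-3) = -9; so z(0) = [12, -9]^T.
x_1(t) = Σ_i (v_i)_1 · z_i(0) · e^{λ_i t} (row 1 of V times the modal terms).
x_1(0.5) = 3·12·e^{-5·0.5} + 4·(-9)·e^{-4·0.5} = 36·0.082085 + (-36)·0.135335 = -1.9170.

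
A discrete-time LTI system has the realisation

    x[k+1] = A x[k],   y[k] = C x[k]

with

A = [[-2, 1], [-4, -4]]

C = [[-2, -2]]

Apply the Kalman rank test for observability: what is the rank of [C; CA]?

2

CA = [[12, 6]]
Observability matrix O = [C; CA] = [[-2, -2], [12, 6]]
det(O) = (-2)·6 - (-2)·12 = -12 - (-24) = 12 ≠ 0, so rank(O) = 2.
rank(O) = 2 = n, so the pair (A, C) is completely observable.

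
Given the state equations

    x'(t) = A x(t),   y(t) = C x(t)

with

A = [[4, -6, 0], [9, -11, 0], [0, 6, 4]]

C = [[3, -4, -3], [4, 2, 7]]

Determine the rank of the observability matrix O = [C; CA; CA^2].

CA = [[-24, 8, -12], [34, -4, 28]]
CA^2 = [[-24, -16, -48], [100, 8, 112]]
Observability matrix O = [C; CA; CA^2] = [[3, -4, -3], [4, 2, 7], [-24, 8, -12], [34, -4, 28], [-24, -16, -48], [100, 8, 112]]
The columns c1, c2, c3 of O are linearly dependent: -2·c1 - 3·c2 + 2·c3 = 0 (check each entry), so rank(O) ≤ 2.
The 2×2 minor from rows 1, 2, columns 1, 2 is 3·2 - (-4)·4 = 6 - (-16) = 22 ≠ 0, so rank(O) = 2.
rank(O) = 2 < n = 3, so the pair (A, C) is not completely observable.

2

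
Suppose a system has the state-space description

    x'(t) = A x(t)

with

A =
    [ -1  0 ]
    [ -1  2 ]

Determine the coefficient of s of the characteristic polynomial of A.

For a 2×2 matrix, det(sI - A) = s^2 - (tr A)s + det A.
tr A = 1, det A = -2.
So p(s) = s^2 - s - 2.
The coefficient of s is -1.

-1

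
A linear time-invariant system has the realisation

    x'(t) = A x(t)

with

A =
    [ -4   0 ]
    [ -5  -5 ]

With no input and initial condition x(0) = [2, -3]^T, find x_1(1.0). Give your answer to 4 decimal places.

det(sI - A) = s^2 - (tr A)s + det A, with tr A = (-4) + (-5) = -9 and det A = (-4)·(-5) - 0·(-5) = 20 - 0 = 20.
So p(s) = det(sI - A) = s^2 + 9s + 20.
Factor s^2 + 9s + 20: two numbers with sum -9 and product 20 are -4 and -5, so s^2 + 9s + 20 = (s + 4)(s + 5).
Hence p(s) = (s + 4) (s + 5), with roots -5, -4.
The eigenvalues -5, -4 are distinct and real, so A is diagonalisable and x(t) = e^{At} x(0) = V diag(e^{λ_i t}) V^{-1} x(0), where the columns of V are the eigenvectors.
λ = -5: A - (-5)I = [[1, 0], [-5, 0]]. Row 1 gives 1·v1 + 0·v2 = 0, so take v_1 = [0, -1]^T.
λ = -4: A - (-4)I = [[0, 0], [-5, -1]]. Row 2 gives (-5)·v1 + (-1)·v2 = 0, so take v_2 = [-1, 5]^T.
V = [v_1 v_2] = [[0, -1], [-1, 5]] has det V = -1, so V^{-1} = adj(V)/det V = [[-5, -1], [-1, 0]].
Modal coordinates z(0) = V^{-1} x(0): (-5)·2 + (-1)·(-3) = -7; (-1)·2 + 0·(-3) = -2; so z(0) = [-7, -2]^T.
x_1(t) = Σ_i (v_i)_1 · z_i(0) · e^{λ_i t} (row 1 of V times the modal terms).
x_1(1.0) = 0·(-7)·e^{-5·1.0} + (-1)·(-2)·e^{-4·1.0} = 0·0.006738 + 2·0.018316 = 0.0366.

0.0366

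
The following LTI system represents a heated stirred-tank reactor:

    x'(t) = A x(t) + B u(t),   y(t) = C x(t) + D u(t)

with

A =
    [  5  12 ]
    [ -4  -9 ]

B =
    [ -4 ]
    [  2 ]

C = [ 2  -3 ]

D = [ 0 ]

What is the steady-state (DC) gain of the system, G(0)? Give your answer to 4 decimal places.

-14.0000

G(0) = C(-A)^{-1}B + D = -C A^{-1} B + D.
det A = 3, so A^{-1} = (1/3)·adj(A) = [[-3, -4], [4/3, 5/3]]
A^{-1} B = [4, -2]^T
C A^{-1} B = 14
G(0) = D - C A^{-1} B = 0 - (14) = -14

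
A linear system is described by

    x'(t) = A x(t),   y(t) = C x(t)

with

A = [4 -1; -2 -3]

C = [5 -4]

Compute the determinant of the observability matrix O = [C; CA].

147

CA = [[28, 7]]
Observability matrix O = [C; CA] = [[5, -4], [28, 7]]
det(O) = 5·7 - (-4)·28 = 35 - (-112) = 147
Since det(O) ≠ 0, rank(O) = 2 and the system is completely observable.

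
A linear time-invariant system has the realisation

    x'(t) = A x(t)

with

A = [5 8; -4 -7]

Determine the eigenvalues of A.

det(sI - A) = s^2 - (tr A)s + det A, with tr A = 5 + (-7) = -2 and det A = 5·(-7) - 8·(-4) = -35 - (-32) = -3.
So p(s) = det(sI - A) = s^2 + 2s - 3.
Factor s^2 + 2s - 3: two numbers with sum -2 and product -3 are 1 and -3, so s^2 + 2s - 3 = (s - 1)(s + 3).
Hence p(s) = (s - 1) (s + 3), with roots -3, 1.
At least one eigenvalue has non-negative real part, so the system is not asymptotically stable.

-3, 1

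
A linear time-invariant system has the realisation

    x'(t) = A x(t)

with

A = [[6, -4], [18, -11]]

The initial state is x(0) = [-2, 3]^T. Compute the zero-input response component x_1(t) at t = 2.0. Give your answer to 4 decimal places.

-0.4801

det(sI - A) = s^2 - (tr A)s + det A, with tr A = 6 + (-11) = -5 and det A = 6·(-11) - (-4)·18 = -66 - (-72) = 6.
So p(s) = det(sI - A) = s^2 + 5s + 6.
Factor s^2 + 5s + 6: two numbers with sum -5 and product 6 are -2 and -3, so s^2 + 5s + 6 = (s + 2)(s + 3).
Hence p(s) = (s + 2) (s + 3), with roots -3, -2.
The eigenvalues -3, -2 are distinct and real, so A is diagonalisable and x(t) = e^{At} x(0) = V diag(e^{λ_i t}) V^{-1} x(0), where the columns of V are the eigenvectors.
λ = -3: A - (-3)I = [[9, -4], [18, -8]]. Row 1 gives 9·v1 + (-4)·v2 = 0, so take v_1 = [4, 9]^T.
λ = -2: A - (-2)I = [[8, -4], [18, -9]]. Row 1 gives 8·v1 + (-4)·v2 = 0, so take v_2 = [1, 2]^T.
V = [v_1 v_2] = [[4, 1], [9, 2]] has det V = -1, so V^{-1} = adj(V)/det V = [[-2, 1], [9, -4]].
Modal coordinates z(0) = V^{-1} x(0): (-2)·(-2) + 1·3 = 7; 9·(-2) + (-4)·3 = -30; so z(0) = [7, -30]^T.
x_1(t) = Σ_i (v_i)_1 · z_i(0) · e^{λ_i t} (row 1 of V times the modal terms).
x_1(2.0) = 4·7·e^{-3·2.0} + 1·(-30)·e^{-2·2.0} = 28·0.002479 + (-30)·0.018316 = -0.4801.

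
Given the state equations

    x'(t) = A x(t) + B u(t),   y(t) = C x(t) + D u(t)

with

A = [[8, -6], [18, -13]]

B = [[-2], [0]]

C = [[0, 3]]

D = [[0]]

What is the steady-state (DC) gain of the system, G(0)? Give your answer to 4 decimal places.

-27.0000

G(0) = C(-A)^{-1}B + D = -C A^{-1} B + D.
det A = 4, so A^{-1} = (1/4)·adj(A) = [[-13/4, 3/2], [-9/2, 2]]
A^{-1} B = [13/2, 9]^T
C A^{-1} B = 27
G(0) = D - C A^{-1} B = 0 - (27) = -27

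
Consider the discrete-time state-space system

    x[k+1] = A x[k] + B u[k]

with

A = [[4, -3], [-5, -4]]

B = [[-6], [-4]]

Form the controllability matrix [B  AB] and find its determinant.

-324

AB = [[-12], [46]]
Controllability matrix C = [B  AB] = [[-6, -12], [-4, 46]]
det(C) = (-6)·46 - (-12)·(-4) = -276 - 48 = -324
Since det(C) ≠ 0, rank(C) = 2 and the system is completely controllable.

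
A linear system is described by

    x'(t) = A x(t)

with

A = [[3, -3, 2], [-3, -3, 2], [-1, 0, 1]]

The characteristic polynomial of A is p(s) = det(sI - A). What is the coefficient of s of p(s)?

Expand det(sI - A) for the 3×3 matrix.
p(s) = s^3 - s^2 - 16s + 18.
(Check: constant term = det(-A) = (-1)^3 det A = 18; coefficient of s^2 = -tr A = -1.)
The coefficient of s is -16.

-16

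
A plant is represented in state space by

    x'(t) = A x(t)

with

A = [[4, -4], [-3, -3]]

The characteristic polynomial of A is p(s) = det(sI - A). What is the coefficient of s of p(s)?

-1

For a 2×2 matrix, det(sI - A) = s^2 - (tr A)s + det A.
tr A = 1, det A = -24.
So p(s) = s^2 - s - 24.
The coefficient of s is -1.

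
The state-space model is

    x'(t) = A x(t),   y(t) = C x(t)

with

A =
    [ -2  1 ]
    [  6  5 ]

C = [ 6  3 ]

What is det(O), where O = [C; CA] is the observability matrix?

CA = [[6, 21]]
Observability matrix O = [C; CA] = [[6, 3], [6, 21]]
det(O) = 6·21 - 3·6 = 126 - 18 = 108
Since det(O) ≠ 0, rank(O) = 2 and the system is completely observable.

108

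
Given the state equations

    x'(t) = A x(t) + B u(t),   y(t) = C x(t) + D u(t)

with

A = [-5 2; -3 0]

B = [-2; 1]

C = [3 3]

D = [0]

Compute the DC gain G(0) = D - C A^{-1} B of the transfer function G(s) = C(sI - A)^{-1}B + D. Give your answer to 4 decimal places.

G(0) = C(-A)^{-1}B + D = -C A^{-1} B + D.
det A = 6, so A^{-1} = (1/6)·adj(A) = [[0, -1/3], [1/2, -5/6]]
A^{-1} B = [-1/3, -11/6]^T
C A^{-1} B = -13/2
G(0) = D - C A^{-1} B = 0 - (-13/2) = 13/2 ≈ 6.5000

6.5000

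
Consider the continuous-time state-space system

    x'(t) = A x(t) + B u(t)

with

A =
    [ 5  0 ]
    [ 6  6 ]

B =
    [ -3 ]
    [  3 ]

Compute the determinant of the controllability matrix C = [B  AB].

AB = [[-15], [0]]
Controllability matrix C = [B  AB] = [[-3, -15], [3, 0]]
det(C) = (-3)·0 - (-15)·3 = 0 - (-45) = 45
Since det(C) ≠ 0, rank(C) = 2 and the system is completely controllable.

45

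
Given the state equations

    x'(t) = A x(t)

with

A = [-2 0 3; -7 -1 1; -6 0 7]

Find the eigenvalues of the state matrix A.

det(sI - A) = s^3 - (tr A)s^2 + (M11 + M22 + M33)s - det A, where Mii is the 2×2 principal minor of A obtained by deleting row i and column i.
tr A = (-2) + (-1) + 7 = 4; M11 = (-1)·7 - 1·0 = -7 - 0 = -7; M22 = (-2)·7 - 3·(-6) = -14 - (-18) = 4; M33 = (-2)·(-1) - 0·(-7) = 2 - 0 = 2; sum of minors = -1.
det A = (-2)·((-1)·7 - 1·0) - 0·((-7)·7 - 1·(-6)) + 3·((-7)·0 - (-1)·(-6)) = (-2)·(-7) - 0·(-43) + 3·(-6) = -4.
So p(s) = det(sI - A) = s^3 - 4s^2 - s + 4.
Rational-root test: any integer root divides 4. Testing small divisors, s = -1 works: p(-1) = -1 + (-4) + 1 + 4 = 0, so (s + 1) is a factor.
Dividing, p(s) = (s + 1)(s^2 - 5s + 4).
Factor s^2 - 5s + 4: two numbers with sum 5 and product 4 are 4 and 1, so s^2 - 5s + 4 = (s - 4)(s - 1).
Hence p(s) = (s - 4) (s - 1) (s + 1), with roots -1, 1, 4.
At least one eigenvalue has non-negative real part, so the system is not asymptotically stable.

-1, 1, 4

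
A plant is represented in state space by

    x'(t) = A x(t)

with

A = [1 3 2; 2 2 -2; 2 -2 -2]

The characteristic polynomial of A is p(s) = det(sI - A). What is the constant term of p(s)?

Expand det(sI - A) for the 3×3 matrix.
p(s) = s^3 - s^2 - 18s + 24.
(Check: constant term = det(-A) = (-1)^3 det A = 24; coefficient of s^2 = -tr A = -1.)
The constant term is 24.

24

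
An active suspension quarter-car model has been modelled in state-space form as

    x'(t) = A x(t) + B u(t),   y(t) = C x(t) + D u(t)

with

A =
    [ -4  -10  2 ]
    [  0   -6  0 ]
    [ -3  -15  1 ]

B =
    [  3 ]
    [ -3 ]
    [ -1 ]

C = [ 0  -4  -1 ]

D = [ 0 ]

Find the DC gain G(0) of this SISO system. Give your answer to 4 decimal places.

G(0) = C(-A)^{-1}B + D = -C A^{-1} B + D.
det A = -12, so A^{-1} = (1/-12)·adj(A) = [[1/2, 5/3, -1], [0, -1/6, 0], [3/2, 5/2, -2]]
A^{-1} B = [-5/2, 1/2, -1]^T
C A^{-1} B = -1
G(0) = D - C A^{-1} B = 0 - (-1) = 1

1.0000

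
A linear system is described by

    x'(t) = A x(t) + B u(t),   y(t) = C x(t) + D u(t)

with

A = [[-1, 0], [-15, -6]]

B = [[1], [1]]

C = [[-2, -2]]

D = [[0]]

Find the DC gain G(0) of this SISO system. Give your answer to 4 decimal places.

G(0) = C(-A)^{-1}B + D = -C A^{-1} B + D.
det A = 6, so A^{-1} = (1/6)·adj(A) = [[-1, 0], [5/2, -1/6]]
A^{-1} B = [-1, 7/3]^T
C A^{-1} B = -8/3
G(0) = D - C A^{-1} B = 0 - (-8/3) = 8/3 ≈ 2.6667

2.6667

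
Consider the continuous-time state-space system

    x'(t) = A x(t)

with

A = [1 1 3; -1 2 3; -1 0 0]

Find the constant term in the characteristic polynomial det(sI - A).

-3

Expand det(sI - A) for the 3×3 matrix.
p(s) = s^3 - 3s^2 + 6s - 3.
(Check: constant term = det(-A) = (-1)^3 det A = -3; coefficient of s^2 = -tr A = -3.)
The constant term is -3.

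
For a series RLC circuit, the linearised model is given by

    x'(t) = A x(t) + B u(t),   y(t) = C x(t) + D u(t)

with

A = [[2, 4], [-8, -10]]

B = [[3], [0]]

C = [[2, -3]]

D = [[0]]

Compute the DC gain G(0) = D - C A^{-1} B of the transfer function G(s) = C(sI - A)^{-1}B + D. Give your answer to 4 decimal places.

11.0000

G(0) = C(-A)^{-1}B + D = -C A^{-1} B + D.
det A = 12, so A^{-1} = (1/12)·adj(A) = [[-5/6, -1/3], [2/3, 1/6]]
A^{-1} B = [-5/2, 2]^T
C A^{-1} B = -11
G(0) = D - C A^{-1} B = 0 - (-11) = 11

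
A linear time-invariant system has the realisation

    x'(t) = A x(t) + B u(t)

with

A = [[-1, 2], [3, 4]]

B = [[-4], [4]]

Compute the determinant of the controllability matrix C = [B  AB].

-64

AB = [[12], [4]]
Controllability matrix C = [B  AB] = [[-4, 12], [4, 4]]
det(C) = (-4)·4 - 12·4 = -16 - 48 = -64
Since det(C) ≠ 0, rank(C) = 2 and the system is completely controllable.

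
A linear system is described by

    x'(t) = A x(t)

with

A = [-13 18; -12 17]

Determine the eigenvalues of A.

det(sI - A) = s^2 - (tr A)s + det A, with tr A = (-13) + 17 = 4 and det A = (-13)·17 - 18·(-12) = -221 - (-216) = -5.
So p(s) = det(sI - A) = s^2 - 4s - 5.
Factor s^2 - 4s - 5: two numbers with sum 4 and product -5 are 5 and -1, so s^2 - 4s - 5 = (s - 5)(s + 1).
Hence p(s) = (s - 5) (s + 1), with roots -1, 5.
At least one eigenvalue has non-negative real part, so the system is not asymptotically stable.

-1, 5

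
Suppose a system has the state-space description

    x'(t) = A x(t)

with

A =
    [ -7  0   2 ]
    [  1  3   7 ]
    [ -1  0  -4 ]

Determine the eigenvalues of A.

-6, -5, 3

det(sI - A) = s^3 - (tr A)s^2 + (M11 + M22 + M33)s - det A, where Mii is the 2×2 principal minor of A obtained by deleting row i and column i.
tr A = (-7) + 3 + (-4) = -8; M11 = 3·(-4) - 7·0 = -12 - 0 = -12; M22 = (-7)·(-4) - 2·(-1) = 28 - (-2) = 30; M33 = (-7)·3 - 0·1 = -21 - 0 = -21; sum of minors = -3.
det A = (-7)·(3·(-4) - 7·0) - 0·(1·(-4) - 7·(-1)) + 2·(1·0 - 3·(-1)) = (-7)·(-12) - 0·3 + 2·3 = 90.
So p(s) = det(sI - A) = s^3 + 8s^2 - 3s - 90.
Rational-root test: any integer root divides -90. Testing small divisors, s = 3 works: p(3) = 27 + 72 + (-9) + (-90) = 0, so (s - 3) is a factor.
Dividing, p(s) = (s - 3)(s^2 + 11s + 30).
Factor s^2 + 11s + 30: two numbers with sum -11 and product 30 are -5 and -6, so s^2 + 11s + 30 = (s + 5)(s + 6).
Hence p(s) = (s - 3) (s + 5) (s + 6), with roots -6, -5, 3.
At least one eigenvalue has non-negative real part, so the system is not asymptotically stable.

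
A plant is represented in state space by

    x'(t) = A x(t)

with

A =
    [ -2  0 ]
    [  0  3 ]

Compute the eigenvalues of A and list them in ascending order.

det(sI - A) = s^2 - (tr A)s + det A, with tr A = (-2) + 3 = 1 and det A = (-2)·3 - 0·0 = -6 - 0 = -6.
So p(s) = det(sI - A) = s^2 - s - 6.
Factor s^2 - s - 6: two numbers with sum 1 and product -6 are 3 and -2, so s^2 - s - 6 = (s - 3)(s + 2).
Hence p(s) = (s - 3) (s + 2), with roots -2, 3.
At least one eigenvalue has non-negative real part, so the system is not asymptotically stable.

-2, 3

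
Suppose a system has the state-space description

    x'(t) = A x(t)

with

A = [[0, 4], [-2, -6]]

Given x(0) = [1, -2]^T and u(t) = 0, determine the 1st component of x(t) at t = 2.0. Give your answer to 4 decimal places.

-0.0356

det(sI - A) = s^2 - (tr A)s + det A, with tr A = 0 + (-6) = -6 and det A = 0·(-6) - 4·(-2) = 0 - (-8) = 8.
So p(s) = det(sI - A) = s^2 + 6s + 8.
Factor s^2 + 6s + 8: two numbers with sum -6 and product 8 are -2 and -4, so s^2 + 6s + 8 = (s + 2)(s + 4).
Hence p(s) = (s + 2) (s + 4), with roots -4, -2.
The eigenvalues -4, -2 are distinct and real, so A is diagonalisable and x(t) = e^{At} x(0) = V diag(e^{λ_i t}) V^{-1} x(0), where the columns of V are the eigenvectors.
λ = -4: A - (-4)I = [[4, 4], [-2, -2]]. Row 1 gives 4·v1 + 4·v2 = 0, so take v_1 = [1, -1]^T.
λ = -2: A - (-2)I = [[2, 4], [-2, -4]]. Row 1 gives 2·v1 + 4·v2 = 0, so take v_2 = [2, -1]^T.
V = [v_1 v_2] = [[1, 2], [-1, -1]] has det V = 1, so V^{-1} = adj(V)/det V = [[-1, -2], [1, 1]].
Modal coordinates z(0) = V^{-1} x(0): (-1)·1 + (-2)·(-2) = 3; 1·1 + 1·(-2) = -1; so z(0) = [3, -1]^T.
x_1(t) = Σ_i (v_i)_1 · z_i(0) · e^{λ_i t} (row 1 of V times the modal terms).
x_1(2.0) = 1·3·e^{-4·2.0} + 2·(-1)·e^{-2·2.0} = 3·0.000335 + (-2)·0.018316 = -0.0356.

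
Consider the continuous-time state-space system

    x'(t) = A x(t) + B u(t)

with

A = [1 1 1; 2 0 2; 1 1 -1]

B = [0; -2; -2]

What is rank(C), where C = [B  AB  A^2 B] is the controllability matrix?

3

AB = [[-4], [-4], [0]]
A^2B = [[-8], [-8], [-8]]
Controllability matrix C = [B  AB  A^2B] = [[0, -4, -8], [-2, -4, -8], [-2, 0, -8]]
det(C) = 0·((-4)·(-8) - (-8)·0) - (-4)·((-2)·(-8) - (-8)·(-2)) + (-8)·((-2)·0 - (-4)·(-2)) = 0·32 - (-4)·0 + (-8)·(-8) = 64 ≠ 0, so rank(C) = 3.
rank(C) = 3 = n, so the pair (A, B) is completely controllable.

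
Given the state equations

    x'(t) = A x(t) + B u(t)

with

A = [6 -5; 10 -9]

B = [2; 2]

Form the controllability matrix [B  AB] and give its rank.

1

AB = [[2], [2]]
Controllability matrix C = [B  AB] = [[2, 2], [2, 2]]
Every column of C is a scalar multiple of column 1 = [2, 2] (multipliers 1, 1), so the columns span a one-dimensional space.
C ≠ 0, hence rank(C) = 1.
rank(C) = 1 < n = 2, so the pair (A, B) is not completely controllable.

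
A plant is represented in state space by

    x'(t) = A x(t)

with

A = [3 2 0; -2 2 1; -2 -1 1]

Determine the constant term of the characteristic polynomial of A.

-9

Expand det(sI - A) for the 3×3 matrix.
p(s) = s^3 - 6s^2 + 16s - 9.
(Check: constant term = det(-A) = (-1)^3 det A = -9; coefficient of s^2 = -tr A = -6.)
The constant term is -9.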